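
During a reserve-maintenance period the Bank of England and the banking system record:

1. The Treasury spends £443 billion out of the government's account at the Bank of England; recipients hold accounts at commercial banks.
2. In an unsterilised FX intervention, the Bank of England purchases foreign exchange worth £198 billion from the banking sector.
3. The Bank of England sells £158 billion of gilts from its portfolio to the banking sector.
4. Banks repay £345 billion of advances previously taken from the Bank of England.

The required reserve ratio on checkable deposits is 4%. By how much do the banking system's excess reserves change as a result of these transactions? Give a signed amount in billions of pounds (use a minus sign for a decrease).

+£120.28 billion

Government spending £443 billion: reserves +£443B, deposits +£443B.
FX purchase £198 billion: reserves +£198B, deposits 0.
OMO sale (to banks) £158 billion: reserves −£158B, deposits 0.
Discount-window repayment £345 billion: reserves −£345B, deposits 0.
Totals: Δreserves = +£138B, Δdeposits = +£443B.
Δrequired reserves = 4% × +£443B = +£17.72B.
Δexcess reserves = Δreserves − Δrequired = +£138B − (+£17.72B) = +£120.28 billion.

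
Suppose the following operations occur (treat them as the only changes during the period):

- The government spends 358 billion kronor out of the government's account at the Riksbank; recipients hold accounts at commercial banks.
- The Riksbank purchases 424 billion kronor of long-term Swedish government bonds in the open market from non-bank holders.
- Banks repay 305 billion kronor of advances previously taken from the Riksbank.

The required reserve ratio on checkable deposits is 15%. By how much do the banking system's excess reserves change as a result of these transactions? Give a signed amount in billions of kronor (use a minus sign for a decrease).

+359.7 billion

Government spending 358 billion kronor: reserves +358B, deposits +358B.
Asset purchase (from non-banks) 424 billion kronor: reserves +424B, deposits +424B.
Discount-window repayment 305 billion kronor: reserves −305B, deposits 0.
Totals: Δreserves = +477B, Δdeposits = +782B.
Δrequired reserves = 15% × +782B = +117.3B.
Δexcess reserves = Δreserves − Δrequired = +477B − (+117.3B) = +359.7 billion.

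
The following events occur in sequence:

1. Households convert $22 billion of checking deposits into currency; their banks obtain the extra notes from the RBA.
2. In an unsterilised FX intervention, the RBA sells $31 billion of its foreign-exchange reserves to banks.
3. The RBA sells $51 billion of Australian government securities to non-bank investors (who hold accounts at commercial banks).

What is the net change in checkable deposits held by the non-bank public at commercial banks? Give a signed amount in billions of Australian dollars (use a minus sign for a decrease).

-$73 billion

RBA balance sheet:
  Assets:      Securities −$51B, Foreign assets −$31B
  Liabilities: Bank reserves −$104B, Currency in circulation +$22B
Commercial banking system:
  Assets:      Reserves at CB −$104B, Foreign assets +$31B
  Liabilities: Checkable deposits −$73B
So the change in checkable deposits held by the non-bank public at commercial banks is -$73 billion.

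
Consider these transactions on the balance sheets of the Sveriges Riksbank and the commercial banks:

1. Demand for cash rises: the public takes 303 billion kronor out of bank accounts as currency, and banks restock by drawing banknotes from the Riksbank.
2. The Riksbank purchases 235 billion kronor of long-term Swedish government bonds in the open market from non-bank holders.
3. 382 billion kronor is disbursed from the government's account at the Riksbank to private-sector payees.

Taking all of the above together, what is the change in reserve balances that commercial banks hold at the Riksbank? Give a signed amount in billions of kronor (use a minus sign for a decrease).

+314 billion

Currency withdrawal 303 billion kronor: banks swap reserves for currency → −303B.
Asset purchase (from non-banks) 235 billion kronor: the Riksbank pays by crediting reserve accounts → +235B.
Government spending 382 billion kronor: government payments flow into bank reserve accounts → +382B.
Net: −303 + 235 + 382 = +314 billion.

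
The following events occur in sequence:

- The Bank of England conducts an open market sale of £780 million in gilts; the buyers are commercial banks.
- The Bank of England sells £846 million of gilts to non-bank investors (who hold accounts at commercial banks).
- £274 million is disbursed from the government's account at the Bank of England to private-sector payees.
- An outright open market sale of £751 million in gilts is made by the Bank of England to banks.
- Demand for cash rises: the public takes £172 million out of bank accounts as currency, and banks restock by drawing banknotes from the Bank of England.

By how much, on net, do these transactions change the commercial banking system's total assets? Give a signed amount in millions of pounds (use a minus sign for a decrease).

-£744 million

Bank of England balance sheet:
  Assets:      Securities −£2377M
  Liabilities: Bank reserves −£2275M, Currency in circulation +£172M, Government deposits −£274M
Commercial banking system:
  Assets:      Reserves at CB −£2275M, Securities +£1531M
  Liabilities: Checkable deposits −£744M
Change in total bank assets = -£744 million.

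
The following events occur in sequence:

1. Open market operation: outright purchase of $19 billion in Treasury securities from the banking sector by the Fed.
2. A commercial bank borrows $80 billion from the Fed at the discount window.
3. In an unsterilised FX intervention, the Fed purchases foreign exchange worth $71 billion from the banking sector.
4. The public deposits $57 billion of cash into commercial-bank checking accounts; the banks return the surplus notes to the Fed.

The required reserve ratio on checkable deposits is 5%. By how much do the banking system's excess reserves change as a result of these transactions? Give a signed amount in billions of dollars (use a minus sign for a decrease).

OMO purchase (from banks) $19 billion: reserves +$19B, deposits 0.
Discount-window loan $80 billion: reserves +$80B, deposits 0.
FX purchase $71 billion: reserves +$71B, deposits 0.
Currency deposit $57 billion: reserves +$57B, deposits +$57B.
Totals: Δreserves = +$227B, Δdeposits = +$57B.
Δrequired reserves = 5% × +$57B = +$2.85B.
Δexcess reserves = Δreserves − Δrequired = +$227B − (+$2.85B) = +$224.15 billion.

+$224.15 billion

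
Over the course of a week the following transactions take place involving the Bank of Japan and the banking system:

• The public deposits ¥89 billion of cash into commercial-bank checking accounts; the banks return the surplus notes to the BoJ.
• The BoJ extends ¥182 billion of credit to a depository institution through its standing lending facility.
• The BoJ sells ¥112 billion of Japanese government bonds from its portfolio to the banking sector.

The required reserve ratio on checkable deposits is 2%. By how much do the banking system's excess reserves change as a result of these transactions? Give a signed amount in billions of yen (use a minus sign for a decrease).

+¥157.22 billion

Currency deposit ¥89 billion: reserves +¥89B, deposits +¥89B.
Discount-window loan ¥182 billion: reserves +¥182B, deposits 0.
OMO sale (to banks) ¥112 billion: reserves −¥112B, deposits 0.
Totals: Δreserves = +¥159B, Δdeposits = +¥89B.
Δrequired reserves = 2% × +¥89B = +¥1.78B.
Δexcess reserves = Δreserves − Δrequired = +¥159B − (+¥1.78B) = +¥157.22 billion.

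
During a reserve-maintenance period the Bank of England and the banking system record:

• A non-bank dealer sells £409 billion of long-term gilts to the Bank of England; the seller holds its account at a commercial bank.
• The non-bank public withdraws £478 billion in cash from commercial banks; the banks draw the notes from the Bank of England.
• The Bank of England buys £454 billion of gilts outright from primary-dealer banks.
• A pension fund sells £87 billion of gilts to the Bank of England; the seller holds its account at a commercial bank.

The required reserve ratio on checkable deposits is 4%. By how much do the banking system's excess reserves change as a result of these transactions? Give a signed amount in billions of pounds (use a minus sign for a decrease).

+£471.28 billion

Asset purchase (from non-banks) £409 billion: reserves +£409B, deposits +£409B.
Currency withdrawal £478 billion: reserves −£478B, deposits −£478B.
OMO purchase (from banks) £454 billion: reserves +£454B, deposits 0.
Asset purchase (from non-banks) £87 billion: reserves +£87B, deposits +£87B.
Totals: Δreserves = +£472B, Δdeposits = +£18B.
Δrequired reserves = 4% × +£18B = +£0.72B.
Δexcess reserves = Δreserves − Δrequired = +£472B − (+£0.72B) = +£471.28 billion.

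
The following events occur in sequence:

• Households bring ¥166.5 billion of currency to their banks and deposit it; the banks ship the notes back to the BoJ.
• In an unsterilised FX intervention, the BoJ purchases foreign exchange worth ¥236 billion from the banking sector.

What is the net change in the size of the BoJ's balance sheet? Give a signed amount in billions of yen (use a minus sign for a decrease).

BoJ balance sheet:
  Assets:      Foreign assets +¥236B
  Liabilities: Bank reserves +¥402.5B, Currency in circulation −¥166.5B
Change in total BoJ assets = +¥236 billion.

+¥236 billion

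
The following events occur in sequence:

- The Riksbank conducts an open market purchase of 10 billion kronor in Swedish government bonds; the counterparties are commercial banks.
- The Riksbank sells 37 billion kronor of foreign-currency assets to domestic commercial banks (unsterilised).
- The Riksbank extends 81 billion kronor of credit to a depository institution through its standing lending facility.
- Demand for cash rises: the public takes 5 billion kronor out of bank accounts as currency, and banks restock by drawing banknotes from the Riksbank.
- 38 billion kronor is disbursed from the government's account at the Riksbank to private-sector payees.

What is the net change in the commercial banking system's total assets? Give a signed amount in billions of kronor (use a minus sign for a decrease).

+114 billion

Riksbank balance sheet:
  Assets:      Securities +10B, Loans to banks +81B, Foreign assets −37B
  Liabilities: Bank reserves +87B, Currency in circulation +5B, Government deposits −38B
Commercial banking system:
  Assets:      Reserves at CB +87B, Securities −10B, Foreign assets +37B
  Liabilities: Checkable deposits +33B, Borrowings from CB +81B
Change in total bank assets = +114 billion.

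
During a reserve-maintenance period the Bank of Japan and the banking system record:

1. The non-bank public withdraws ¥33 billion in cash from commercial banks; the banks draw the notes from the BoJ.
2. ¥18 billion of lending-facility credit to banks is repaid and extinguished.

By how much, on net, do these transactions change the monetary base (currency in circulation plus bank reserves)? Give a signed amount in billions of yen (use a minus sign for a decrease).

Currency withdrawal ¥33 billion: just a shift between currency and reserves — both are base money → 0.
Discount-window repayment ¥18 billion: BoJ balance sheet contracts → −¥18B.
Net: 0 − 18 = -¥18 billion.

-¥18 billion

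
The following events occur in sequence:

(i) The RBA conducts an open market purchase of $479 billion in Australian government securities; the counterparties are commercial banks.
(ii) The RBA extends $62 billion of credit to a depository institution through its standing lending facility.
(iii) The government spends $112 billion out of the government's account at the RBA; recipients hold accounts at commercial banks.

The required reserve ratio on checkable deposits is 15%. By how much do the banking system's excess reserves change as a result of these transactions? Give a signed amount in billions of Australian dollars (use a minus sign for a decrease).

+$636.2 billion

OMO purchase (from banks) $479 billion: reserves +$479B, deposits 0.
Discount-window loan $62 billion: reserves +$62B, deposits 0.
Government spending $112 billion: reserves +$112B, deposits +$112B.
Totals: Δreserves = +$653B, Δdeposits = +$112B.
Δrequired reserves = 15% × +$112B = +$16.8B.
Δexcess reserves = Δreserves − Δrequired = +$653B − (+$16.8B) = +$636.2 billion.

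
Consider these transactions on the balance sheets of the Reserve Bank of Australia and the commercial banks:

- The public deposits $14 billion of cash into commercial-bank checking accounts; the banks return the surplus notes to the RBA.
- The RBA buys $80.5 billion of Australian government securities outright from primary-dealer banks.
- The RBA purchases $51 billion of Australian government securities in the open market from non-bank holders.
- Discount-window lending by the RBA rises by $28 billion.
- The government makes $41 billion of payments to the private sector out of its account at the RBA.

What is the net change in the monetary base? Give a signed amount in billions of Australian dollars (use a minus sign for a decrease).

+$200.5 billion

RBA balance sheet:
  Assets:      Securities +$131.5B, Loans to banks +$28B
  Liabilities: Bank reserves +$214.5B, Currency in circulation −$14B, Government deposits −$41B
Monetary base = currency + reserves: −$14B + (+$214.5B) = +$200.5 billion.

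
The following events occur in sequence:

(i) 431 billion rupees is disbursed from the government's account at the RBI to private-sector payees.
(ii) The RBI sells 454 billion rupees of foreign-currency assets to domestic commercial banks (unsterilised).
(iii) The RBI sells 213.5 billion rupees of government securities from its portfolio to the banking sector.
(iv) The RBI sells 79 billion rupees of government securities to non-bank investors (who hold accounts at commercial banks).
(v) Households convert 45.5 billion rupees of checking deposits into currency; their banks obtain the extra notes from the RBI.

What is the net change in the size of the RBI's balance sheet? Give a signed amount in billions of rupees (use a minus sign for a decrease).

RBI balance sheet:
  Assets:      Securities −292.5B, Foreign assets −454B
  Liabilities: Bank reserves −361B, Currency in circulation +45.5B, Government deposits −431B
Commercial banking system:
  Assets:      Reserves at CB −361B, Securities +213.5B, Foreign assets +454B
  Liabilities: Checkable deposits +306.5B
Change in total RBI assets = -746.5 billion.

-746.5 billion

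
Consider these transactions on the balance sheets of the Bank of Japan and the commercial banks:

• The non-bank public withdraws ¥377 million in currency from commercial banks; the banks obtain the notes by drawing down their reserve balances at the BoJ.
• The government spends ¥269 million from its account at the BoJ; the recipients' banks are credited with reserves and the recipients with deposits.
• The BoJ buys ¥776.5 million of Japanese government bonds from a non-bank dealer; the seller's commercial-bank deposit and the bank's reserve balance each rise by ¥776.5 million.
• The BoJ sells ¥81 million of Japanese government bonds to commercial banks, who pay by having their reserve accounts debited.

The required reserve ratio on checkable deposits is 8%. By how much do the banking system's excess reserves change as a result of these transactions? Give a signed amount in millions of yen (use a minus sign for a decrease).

+¥534.02 million

Currency withdrawal ¥377 million: reserves −¥377M, deposits −¥377M.
Government spending ¥269 million: reserves +¥269M, deposits +¥269M.
Asset purchase (from non-banks) ¥776.5 million: reserves +¥776.5M, deposits +¥776.5M.
OMO sale (to banks) ¥81 million: reserves −¥81M, deposits 0.
Totals: Δreserves = +¥587.5M, Δdeposits = +¥668.5M.
Δrequired reserves = 8% × +¥668.5M = +¥53.48M.
Δexcess reserves = Δreserves − Δrequired = +¥587.5M − (+¥53.48M) = +¥534.02 million.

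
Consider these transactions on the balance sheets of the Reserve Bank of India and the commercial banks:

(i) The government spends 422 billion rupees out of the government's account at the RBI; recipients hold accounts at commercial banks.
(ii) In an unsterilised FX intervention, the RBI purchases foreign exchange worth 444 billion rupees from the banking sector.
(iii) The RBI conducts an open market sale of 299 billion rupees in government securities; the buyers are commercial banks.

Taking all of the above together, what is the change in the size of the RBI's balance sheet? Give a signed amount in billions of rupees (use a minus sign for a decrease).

+145 billion

Government spending 422 billion rupees: only the composition of liabilities changes → 0.
FX purchase 444 billion rupees: an RBI asset is acquired → +444B.
OMO sale (to banks) 299 billion rupees: an RBI asset is shed → −299B.
Net: 0 + 444 − 299 = +145 billion.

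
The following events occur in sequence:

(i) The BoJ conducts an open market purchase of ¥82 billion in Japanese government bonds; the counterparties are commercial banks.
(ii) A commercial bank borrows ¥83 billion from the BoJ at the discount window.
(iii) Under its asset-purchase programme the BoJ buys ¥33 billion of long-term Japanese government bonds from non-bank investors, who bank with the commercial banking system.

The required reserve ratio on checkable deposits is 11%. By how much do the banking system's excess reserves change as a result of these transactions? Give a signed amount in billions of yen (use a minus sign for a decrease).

OMO purchase (from banks) ¥82 billion: reserves +¥82B, deposits 0.
Discount-window loan ¥83 billion: reserves +¥83B, deposits 0.
Asset purchase (from non-banks) ¥33 billion: reserves +¥33B, deposits +¥33B.
Totals: Δreserves = +¥198B, Δdeposits = +¥33B.
Δrequired reserves = 11% × +¥33B = +¥3.63B.
Δexcess reserves = Δreserves − Δrequired = +¥198B − (+¥3.63B) = +¥194.37 billion.

+¥194.37 billion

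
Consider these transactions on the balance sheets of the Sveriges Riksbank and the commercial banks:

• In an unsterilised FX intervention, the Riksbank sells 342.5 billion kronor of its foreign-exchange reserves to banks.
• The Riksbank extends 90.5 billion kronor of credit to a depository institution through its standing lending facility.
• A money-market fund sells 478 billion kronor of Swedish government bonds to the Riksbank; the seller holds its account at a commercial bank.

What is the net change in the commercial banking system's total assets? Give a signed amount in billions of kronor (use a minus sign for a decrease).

Riksbank balance sheet:
  Assets:      Securities +478B, Loans to banks +90.5B, Foreign assets −342.5B
  Liabilities: Bank reserves +226B
Commercial banking system:
  Assets:      Reserves at CB +226B, Foreign assets +342.5B
  Liabilities: Checkable deposits +478B, Borrowings from CB +90.5B
Change in total bank assets = +568.5 billion.

+568.5 billion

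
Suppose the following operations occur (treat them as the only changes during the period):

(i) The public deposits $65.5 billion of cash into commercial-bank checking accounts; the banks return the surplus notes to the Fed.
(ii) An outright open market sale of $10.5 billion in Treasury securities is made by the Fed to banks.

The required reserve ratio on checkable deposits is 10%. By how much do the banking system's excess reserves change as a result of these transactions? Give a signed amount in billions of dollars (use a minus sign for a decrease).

+$48.45 billion

Currency deposit $65.5 billion: reserves +$65.5B, deposits +$65.5B.
OMO sale (to banks) $10.5 billion: reserves −$10.5B, deposits 0.
Totals: Δreserves = +$55B, Δdeposits = +$65.5B.
Δrequired reserves = 10% × +$65.5B = +$6.55B.
Δexcess reserves = Δreserves − Δrequired = +$55B − (+$6.55B) = +$48.45 billion.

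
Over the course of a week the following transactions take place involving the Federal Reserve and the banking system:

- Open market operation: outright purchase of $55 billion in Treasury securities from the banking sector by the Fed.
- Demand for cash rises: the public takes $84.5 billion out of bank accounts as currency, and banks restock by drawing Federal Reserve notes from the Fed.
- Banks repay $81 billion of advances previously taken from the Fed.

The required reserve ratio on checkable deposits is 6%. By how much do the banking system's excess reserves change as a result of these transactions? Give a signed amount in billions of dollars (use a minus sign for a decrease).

-$105.43 billion

OMO purchase (from banks) $55 billion: reserves +$55B, deposits 0.
Currency withdrawal $84.5 billion: reserves −$84.5B, deposits −$84.5B.
Discount-window repayment $81 billion: reserves −$81B, deposits 0.
Totals: Δreserves = −$110.5B, Δdeposits = −$84.5B.
Δrequired reserves = 6% × −$84.5B = −$5.07B.
Δexcess reserves = Δreserves − Δrequired = −$110.5B − (−$5.07B) = -$105.43 billion.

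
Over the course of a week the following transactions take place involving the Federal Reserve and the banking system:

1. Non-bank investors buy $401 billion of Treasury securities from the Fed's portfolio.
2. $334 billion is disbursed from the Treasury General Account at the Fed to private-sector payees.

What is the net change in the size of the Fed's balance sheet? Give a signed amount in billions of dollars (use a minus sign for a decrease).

-$401 billion

Asset sale (to non-banks) $401 billion: a Fed asset is shed → −$401B.
Government spending $334 billion: only the composition of liabilities changes → 0.
Net: −401 + 0 = -$401 billion.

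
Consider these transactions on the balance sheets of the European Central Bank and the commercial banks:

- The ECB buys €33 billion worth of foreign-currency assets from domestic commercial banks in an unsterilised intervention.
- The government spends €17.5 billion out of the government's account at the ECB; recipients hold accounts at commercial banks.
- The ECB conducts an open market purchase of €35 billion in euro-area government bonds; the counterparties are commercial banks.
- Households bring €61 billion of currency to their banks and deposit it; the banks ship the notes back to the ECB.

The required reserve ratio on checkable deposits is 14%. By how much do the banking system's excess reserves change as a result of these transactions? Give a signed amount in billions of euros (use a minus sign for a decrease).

+€135.51 billion

FX purchase €33 billion: reserves +€33B, deposits 0.
Government spending €17.5 billion: reserves +€17.5B, deposits +€17.5B.
OMO purchase (from banks) €35 billion: reserves +€35B, deposits 0.
Currency deposit €61 billion: reserves +€61B, deposits +€61B.
Totals: Δreserves = +€146.5B, Δdeposits = +€78.5B.
Δrequired reserves = 14% × +€78.5B = +€10.99B.
Δexcess reserves = Δreserves − Δrequired = +€146.5B − (+€10.99B) = +€135.51 billion.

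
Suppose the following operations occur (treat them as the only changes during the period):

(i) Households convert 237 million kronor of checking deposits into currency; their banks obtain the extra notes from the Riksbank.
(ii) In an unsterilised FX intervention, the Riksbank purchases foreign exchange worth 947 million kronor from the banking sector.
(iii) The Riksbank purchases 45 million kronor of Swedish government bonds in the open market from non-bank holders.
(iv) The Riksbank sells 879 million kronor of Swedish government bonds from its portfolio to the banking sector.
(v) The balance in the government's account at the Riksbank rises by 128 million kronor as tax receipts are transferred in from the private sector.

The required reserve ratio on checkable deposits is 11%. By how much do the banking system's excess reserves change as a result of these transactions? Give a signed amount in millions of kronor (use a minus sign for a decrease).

Currency withdrawal 237 million kronor: reserves −237M, deposits −237M.
FX purchase 947 million kronor: reserves +947M, deposits 0.
Asset purchase (from non-banks) 45 million kronor: reserves +45M, deposits +45M.
OMO sale (to banks) 879 million kronor: reserves −879M, deposits 0.
Government account inflow 128 million kronor: reserves −128M, deposits −128M.
Totals: Δreserves = −252M, Δdeposits = −320M.
Δrequired reserves = 11% × −320M = −35.2M.
Δexcess reserves = Δreserves − Δrequired = −252M − (−35.2M) = -216.8 million.

-216.8 million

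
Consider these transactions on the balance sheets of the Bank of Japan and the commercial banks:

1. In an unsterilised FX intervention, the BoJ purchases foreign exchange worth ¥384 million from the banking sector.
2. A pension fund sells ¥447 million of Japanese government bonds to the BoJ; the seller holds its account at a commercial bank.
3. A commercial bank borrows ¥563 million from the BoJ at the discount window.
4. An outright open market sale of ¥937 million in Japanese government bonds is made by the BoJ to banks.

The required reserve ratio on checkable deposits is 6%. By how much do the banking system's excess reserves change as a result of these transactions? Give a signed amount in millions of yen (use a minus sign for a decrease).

FX purchase ¥384 million: reserves +¥384M, deposits 0.
Asset purchase (from non-banks) ¥447 million: reserves +¥447M, deposits +¥447M.
Discount-window loan ¥563 million: reserves +¥563M, deposits 0.
OMO sale (to banks) ¥937 million: reserves −¥937M, deposits 0.
Totals: Δreserves = +¥457M, Δdeposits = +¥447M.
Δrequired reserves = 6% × +¥447M = +¥26.82M.
Δexcess reserves = Δreserves − Δrequired = +¥457M − (+¥26.82M) = +¥430.18 million.

+¥430.18 million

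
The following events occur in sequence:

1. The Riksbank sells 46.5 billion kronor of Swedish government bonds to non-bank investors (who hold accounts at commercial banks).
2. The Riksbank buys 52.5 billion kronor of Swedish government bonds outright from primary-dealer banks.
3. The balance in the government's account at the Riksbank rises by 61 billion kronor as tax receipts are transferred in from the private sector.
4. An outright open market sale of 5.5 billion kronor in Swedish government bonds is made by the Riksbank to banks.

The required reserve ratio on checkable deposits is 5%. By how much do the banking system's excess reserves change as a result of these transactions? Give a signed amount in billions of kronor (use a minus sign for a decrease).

Asset sale (to non-banks) 46.5 billion kronor: reserves −46.5B, deposits −46.5B.
OMO purchase (from banks) 52.5 billion kronor: reserves +52.5B, deposits 0.
Government account inflow 61 billion kronor: reserves −61B, deposits −61B.
OMO sale (to banks) 5.5 billion kronor: reserves −5.5B, deposits 0.
Totals: Δreserves = −60.5B, Δdeposits = −107.5B.
Δrequired reserves = 5% × −107.5B = −5.375B.
Δexcess reserves = Δreserves − Δrequired = −60.5B − (−5.375B) = -55.125 billion.

-55.125 billion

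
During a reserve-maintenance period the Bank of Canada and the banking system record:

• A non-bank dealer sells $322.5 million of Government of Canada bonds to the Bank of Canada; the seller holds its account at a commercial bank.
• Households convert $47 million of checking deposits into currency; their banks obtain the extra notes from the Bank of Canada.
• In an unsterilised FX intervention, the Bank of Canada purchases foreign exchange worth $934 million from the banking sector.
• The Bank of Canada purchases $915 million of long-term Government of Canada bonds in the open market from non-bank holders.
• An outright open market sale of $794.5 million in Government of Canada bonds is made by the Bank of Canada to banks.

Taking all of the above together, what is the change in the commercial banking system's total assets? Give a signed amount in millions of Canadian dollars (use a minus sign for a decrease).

Asset purchase (from non-banks) $322.5 million: bank balance sheets expand → +$322.5M.
Currency withdrawal $47 million: bank balance sheets shrink → −$47M.
FX purchase $934 million: just an asset swap on bank balance sheets → 0.
Asset purchase (from non-banks) $915 million: bank balance sheets expand → +$915M.
OMO sale (to banks) $794.5 million: just an asset swap on bank balance sheets → 0.
Net: 322.5 − 47 + 0 + 915 + 0 = +$1190.5 million.

+$1190.5 million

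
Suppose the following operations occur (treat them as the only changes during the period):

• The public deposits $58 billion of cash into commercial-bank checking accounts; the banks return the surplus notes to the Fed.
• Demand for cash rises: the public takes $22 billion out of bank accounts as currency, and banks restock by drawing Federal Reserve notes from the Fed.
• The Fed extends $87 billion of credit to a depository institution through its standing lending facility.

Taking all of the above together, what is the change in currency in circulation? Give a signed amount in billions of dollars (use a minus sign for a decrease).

Fed balance sheet:
  Assets:      Loans to banks +$87B
  Liabilities: Bank reserves +$123B, Currency in circulation −$36B
Commercial banking system:
  Assets:      Reserves at CB +$123B
  Liabilities: Checkable deposits +$36B, Borrowings from CB +$87B
So the change in currency in circulation is -$36 billion.

-$36 billion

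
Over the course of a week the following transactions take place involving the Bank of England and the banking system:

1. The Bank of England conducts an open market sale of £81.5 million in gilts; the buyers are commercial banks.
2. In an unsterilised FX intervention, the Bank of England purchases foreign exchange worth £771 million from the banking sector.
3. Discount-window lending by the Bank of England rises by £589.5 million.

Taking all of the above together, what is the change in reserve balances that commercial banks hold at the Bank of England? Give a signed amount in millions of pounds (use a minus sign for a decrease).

+£1279 million

OMO sale (to banks) £81.5 million: the buying banks pay out of their reserve balances → −£81.5M.
FX purchase £771 million: the Bank of England pays by crediting reserve accounts → +£771M.
Discount-window loan £589.5 million: the loan is credited to the bank's reserve account → +£589.5M.
Net: −81.5 + 771 + 589.5 = +£1279 million.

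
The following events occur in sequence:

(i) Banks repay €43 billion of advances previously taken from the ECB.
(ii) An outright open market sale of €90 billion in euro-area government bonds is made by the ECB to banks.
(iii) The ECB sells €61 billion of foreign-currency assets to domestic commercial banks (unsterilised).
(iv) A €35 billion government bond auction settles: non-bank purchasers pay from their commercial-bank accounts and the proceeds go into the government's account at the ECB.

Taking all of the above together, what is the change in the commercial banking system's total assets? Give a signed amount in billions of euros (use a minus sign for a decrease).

-€78 billion

ECB balance sheet:
  Assets:      Securities −€90B, Loans to banks −€43B, Foreign assets −€61B
  Liabilities: Bank reserves −€229B, Government deposits +€35B
Commercial banking system:
  Assets:      Reserves at CB −€229B, Securities +€90B, Foreign assets +€61B
  Liabilities: Checkable deposits −€35B, Borrowings from CB −€43B
Change in total bank assets = -€78 billion.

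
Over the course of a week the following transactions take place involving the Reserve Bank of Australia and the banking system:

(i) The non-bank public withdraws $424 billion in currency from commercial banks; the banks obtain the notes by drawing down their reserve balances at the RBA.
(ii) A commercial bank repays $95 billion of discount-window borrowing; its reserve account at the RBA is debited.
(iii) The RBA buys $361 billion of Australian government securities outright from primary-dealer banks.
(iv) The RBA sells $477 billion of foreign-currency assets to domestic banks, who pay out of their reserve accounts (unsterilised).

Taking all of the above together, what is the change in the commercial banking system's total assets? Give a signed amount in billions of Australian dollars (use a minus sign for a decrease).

RBA balance sheet:
  Assets:      Securities +$361B, Loans to banks −$95B, Foreign assets −$477B
  Liabilities: Bank reserves −$635B, Currency in circulation +$424B
Commercial banking system:
  Assets:      Reserves at CB −$635B, Securities −$361B, Foreign assets +$477B
  Liabilities: Checkable deposits −$424B, Borrowings from CB −$95B
Change in total bank assets = -$519 billion.

-$519 billion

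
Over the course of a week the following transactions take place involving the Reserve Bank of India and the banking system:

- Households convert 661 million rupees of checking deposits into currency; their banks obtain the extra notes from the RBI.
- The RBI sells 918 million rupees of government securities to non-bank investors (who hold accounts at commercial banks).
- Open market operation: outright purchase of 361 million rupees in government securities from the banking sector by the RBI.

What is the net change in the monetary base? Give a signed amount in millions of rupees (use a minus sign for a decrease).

-557 million

RBI balance sheet:
  Assets:      Securities −557M
  Liabilities: Bank reserves −1218M, Currency in circulation +661M
Commercial banking system:
  Assets:      Reserves at CB −1218M, Securities −361M
  Liabilities: Checkable deposits −1579M
Monetary base = currency + reserves: +661M + (−1218M) = -557 million.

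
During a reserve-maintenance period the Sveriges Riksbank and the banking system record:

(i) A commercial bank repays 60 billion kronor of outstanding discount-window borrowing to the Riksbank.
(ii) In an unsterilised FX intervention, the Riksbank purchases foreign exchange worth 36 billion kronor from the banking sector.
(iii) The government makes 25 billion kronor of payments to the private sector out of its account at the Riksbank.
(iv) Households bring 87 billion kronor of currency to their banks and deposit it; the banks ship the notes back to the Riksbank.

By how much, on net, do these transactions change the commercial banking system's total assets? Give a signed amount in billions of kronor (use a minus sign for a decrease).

Discount-window repayment 60 billion kronor: bank balance sheets shrink → −60B.
FX purchase 36 billion kronor: just an asset swap on bank balance sheets → 0.
Government spending 25 billion kronor: bank balance sheets expand → +25B.
Currency deposit 87 billion kronor: bank balance sheets expand → +87B.
Net: −60 + 0 + 25 + 87 = +52 billion.

+52 billion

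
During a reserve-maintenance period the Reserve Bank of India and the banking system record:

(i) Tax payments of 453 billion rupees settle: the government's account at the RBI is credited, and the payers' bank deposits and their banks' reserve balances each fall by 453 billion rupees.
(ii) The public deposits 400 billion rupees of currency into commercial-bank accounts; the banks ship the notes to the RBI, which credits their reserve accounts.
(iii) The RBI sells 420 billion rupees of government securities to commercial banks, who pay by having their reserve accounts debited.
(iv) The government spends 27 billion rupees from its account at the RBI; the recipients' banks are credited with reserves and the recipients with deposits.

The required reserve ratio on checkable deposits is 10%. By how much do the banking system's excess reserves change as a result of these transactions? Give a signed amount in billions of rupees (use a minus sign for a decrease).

Government account inflow 453 billion rupees: reserves −453B, deposits −453B.
Currency deposit 400 billion rupees: reserves +400B, deposits +400B.
OMO sale (to banks) 420 billion rupees: reserves −420B, deposits 0.
Government spending 27 billion rupees: reserves +27B, deposits +27B.
Totals: Δreserves = −446B, Δdeposits = −26B.
Δrequired reserves = 10% × −26B = −2.6B.
Δexcess reserves = Δreserves − Δrequired = −446B − (−2.6B) = -443.4 billion.

-443.4 billion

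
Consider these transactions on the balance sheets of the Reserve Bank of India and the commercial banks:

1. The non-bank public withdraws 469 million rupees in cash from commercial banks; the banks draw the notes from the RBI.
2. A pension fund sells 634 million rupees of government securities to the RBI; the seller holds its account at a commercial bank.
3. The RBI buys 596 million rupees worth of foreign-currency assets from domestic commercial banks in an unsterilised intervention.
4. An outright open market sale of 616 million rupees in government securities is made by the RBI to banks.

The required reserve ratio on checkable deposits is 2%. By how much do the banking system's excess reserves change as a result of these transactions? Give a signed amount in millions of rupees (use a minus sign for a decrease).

Currency withdrawal 469 million rupees: reserves −469M, deposits −469M.
Asset purchase (from non-banks) 634 million rupees: reserves +634M, deposits +634M.
FX purchase 596 million rupees: reserves +596M, deposits 0.
OMO sale (to banks) 616 million rupees: reserves −616M, deposits 0.
Totals: Δreserves = +145M, Δdeposits = +165M.
Δrequired reserves = 2% × +165M = +3.3M.
Δexcess reserves = Δreserves − Δrequired = +145M − (+3.3M) = +141.7 million.

+141.7 million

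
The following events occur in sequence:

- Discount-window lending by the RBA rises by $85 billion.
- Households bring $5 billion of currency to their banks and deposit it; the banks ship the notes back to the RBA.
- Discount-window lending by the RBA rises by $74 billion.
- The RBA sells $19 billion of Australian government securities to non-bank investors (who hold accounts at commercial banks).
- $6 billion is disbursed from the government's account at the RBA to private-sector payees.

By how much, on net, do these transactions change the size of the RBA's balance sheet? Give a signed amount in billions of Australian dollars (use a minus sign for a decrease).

+$140 billion

RBA balance sheet:
  Assets:      Securities −$19B, Loans to banks +$159B
  Liabilities: Bank reserves +$151B, Currency in circulation −$5B, Government deposits −$6B
Change in total RBA assets = +$140 billion.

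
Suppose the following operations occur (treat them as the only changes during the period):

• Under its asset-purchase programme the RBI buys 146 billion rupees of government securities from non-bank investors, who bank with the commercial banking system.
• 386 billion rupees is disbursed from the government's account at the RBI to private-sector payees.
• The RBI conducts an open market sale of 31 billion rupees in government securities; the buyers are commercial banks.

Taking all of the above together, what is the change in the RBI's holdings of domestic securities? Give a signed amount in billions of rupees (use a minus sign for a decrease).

+115 billion

Asset purchase (from non-banks) 146 billion rupees: securities added to the RBI's portfolio → +146B.
Government spending 386 billion rupees: the RBI's securities portfolio is untouched → 0.
OMO sale (to banks) 31 billion rupees: securities removed from the RBI's portfolio → −31B.
Net: 146 + 0 − 31 = +115 billion.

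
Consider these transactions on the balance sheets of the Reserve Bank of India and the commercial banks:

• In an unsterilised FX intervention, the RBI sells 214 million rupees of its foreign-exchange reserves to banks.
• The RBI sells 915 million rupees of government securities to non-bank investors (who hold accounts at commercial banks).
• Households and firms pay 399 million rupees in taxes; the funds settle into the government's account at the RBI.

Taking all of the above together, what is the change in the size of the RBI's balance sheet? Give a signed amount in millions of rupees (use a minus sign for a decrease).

FX sale 214 million rupees: an RBI asset is shed → −214M.
Asset sale (to non-banks) 915 million rupees: an RBI asset is shed → −915M.
Government account inflow 399 million rupees: only the composition of liabilities changes → 0.
Net: −214 − 915 + 0 = -1129 million.

-1129 million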